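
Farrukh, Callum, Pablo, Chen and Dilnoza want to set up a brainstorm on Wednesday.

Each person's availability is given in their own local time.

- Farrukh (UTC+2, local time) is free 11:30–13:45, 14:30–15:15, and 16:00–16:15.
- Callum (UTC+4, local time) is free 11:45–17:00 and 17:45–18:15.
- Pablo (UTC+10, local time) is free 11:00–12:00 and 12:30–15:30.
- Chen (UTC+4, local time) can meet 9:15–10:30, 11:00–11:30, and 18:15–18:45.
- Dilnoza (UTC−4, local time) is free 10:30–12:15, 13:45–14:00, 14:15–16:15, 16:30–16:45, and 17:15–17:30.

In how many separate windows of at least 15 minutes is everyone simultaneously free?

Farrukh → UTC: 09:30–11:45, 12:30–13:15, 14:00–14:15.
Callum → UTC: 07:45–13:00, 13:45–14:15.
Pablo → UTC: 01:00–02:00, 02:30–05:30.
Chen → UTC: 05:15–06:30, 07:00–07:30, 14:15–14:45.
Dilnoza → UTC: 14:30–16:15, 17:45–18:00, 18:15–20:15, 20:30–20:45, 21:15–21:30.
Farrukh ∩ Callum: 09:30–11:45, 12:30–13:00, 14:00–14:15.
Farrukh ∩ Callum ∩ Pablo: (none).
Farrukh ∩ Callum ∩ Pablo ∩ Chen: (none).
Farrukh ∩ Callum ∩ Pablo ∩ Chen ∩ Dilnoza: (none).
Windows ≥ 15 min: (none).
That's 0 windows.

0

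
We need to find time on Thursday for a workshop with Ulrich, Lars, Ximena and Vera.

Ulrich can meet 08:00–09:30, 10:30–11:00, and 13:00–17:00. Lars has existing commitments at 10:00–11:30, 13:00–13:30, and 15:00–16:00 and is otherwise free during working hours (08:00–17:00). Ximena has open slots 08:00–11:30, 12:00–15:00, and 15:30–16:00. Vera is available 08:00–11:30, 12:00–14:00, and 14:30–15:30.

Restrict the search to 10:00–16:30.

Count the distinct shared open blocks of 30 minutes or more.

2

Lars free within 08:00–17:00: 08:00–10:00, 11:30–13:00, 13:30–15:00, 16:00–17:00.
Ulrich ∩ Lars: 08:00–09:30, 13:30–15:00, 16:00–17:00.
Ulrich ∩ Lars ∩ Ximena: 08:00–09:30, 13:30–15:00.
Ulrich ∩ Lars ∩ Ximena ∩ Vera: 08:00–09:30, 13:30–14:00, 14:30–15:00.
Restricted to 10:00–16:30: 13:30–14:00, 14:30–15:00.
Windows ≥ 30 min: 13:30–14:00, 14:30–15:00.
That's 2 windows.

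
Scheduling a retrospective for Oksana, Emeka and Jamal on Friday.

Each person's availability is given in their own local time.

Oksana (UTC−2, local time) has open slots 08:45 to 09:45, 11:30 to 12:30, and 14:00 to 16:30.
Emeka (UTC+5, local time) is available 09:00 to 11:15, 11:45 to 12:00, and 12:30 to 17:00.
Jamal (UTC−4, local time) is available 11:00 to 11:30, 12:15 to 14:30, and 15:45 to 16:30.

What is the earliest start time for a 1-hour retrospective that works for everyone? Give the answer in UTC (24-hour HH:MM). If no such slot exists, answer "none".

Oksana → UTC: 10:45–11:45, 13:30–14:30, 16:00–18:30.
Emeka → UTC: 04:00–06:15, 06:45–07:00, 07:30–12:00.
Jamal → UTC: 15:00–15:30, 16:15–18:30, 19:45–20:30.
Oksana ∩ Emeka: 10:45–11:45.
Oksana ∩ Emeka ∩ Jamal: (none).
Windows ≥ 60 min: (none).

none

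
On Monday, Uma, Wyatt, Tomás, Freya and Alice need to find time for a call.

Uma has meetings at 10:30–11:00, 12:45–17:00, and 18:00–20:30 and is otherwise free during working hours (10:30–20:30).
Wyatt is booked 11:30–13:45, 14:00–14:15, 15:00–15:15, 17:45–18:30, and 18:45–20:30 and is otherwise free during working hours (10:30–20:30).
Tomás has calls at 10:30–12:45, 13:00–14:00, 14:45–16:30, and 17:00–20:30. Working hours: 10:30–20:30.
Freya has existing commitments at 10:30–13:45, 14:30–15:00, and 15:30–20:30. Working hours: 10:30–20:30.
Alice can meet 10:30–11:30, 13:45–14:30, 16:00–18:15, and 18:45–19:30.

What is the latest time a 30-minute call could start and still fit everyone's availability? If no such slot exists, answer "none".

none

Uma free within 10:30–20:30: 11:00–12:45, 17:00–18:00.
Wyatt free within 10:30–20:30: 10:30–11:30, 13:45–14:00, 14:15–15:00, 15:15–17:45, 18:30–18:45.
Tomás free within 10:30–20:30: 12:45–13:00, 14:00–14:45, 16:30–17:00.
Freya free within 10:30–20:30: 13:45–14:30, 15:00–15:30.
Uma ∩ Wyatt: 11:00–11:30, 17:00–17:45.
Uma ∩ Wyatt ∩ Tomás: (none).
Uma ∩ Wyatt ∩ Tomás ∩ Freya: (none).
Uma ∩ Wyatt ∩ Tomás ∩ Freya ∩ Alice: (none).
Windows ≥ 30 min: (none).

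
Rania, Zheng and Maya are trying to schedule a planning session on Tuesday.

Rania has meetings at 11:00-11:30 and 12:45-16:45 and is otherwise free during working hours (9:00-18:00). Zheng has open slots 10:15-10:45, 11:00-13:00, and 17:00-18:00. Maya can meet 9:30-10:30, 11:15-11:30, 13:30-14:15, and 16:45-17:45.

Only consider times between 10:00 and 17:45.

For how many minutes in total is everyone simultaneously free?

Rania free within 09:00–18:00: 09:00–11:00, 11:30–12:45, 16:45–18:00.
Rania ∩ Zheng: 10:15–10:45, 11:30–12:45, 17:00–18:00.
Rania ∩ Zheng ∩ Maya: 10:15–10:30, 17:00–17:45.
Restricted to 10:00–17:45: 10:15–10:30, 17:00–17:45.
Total common minutes: 15 + 45 = 60.

60 minutes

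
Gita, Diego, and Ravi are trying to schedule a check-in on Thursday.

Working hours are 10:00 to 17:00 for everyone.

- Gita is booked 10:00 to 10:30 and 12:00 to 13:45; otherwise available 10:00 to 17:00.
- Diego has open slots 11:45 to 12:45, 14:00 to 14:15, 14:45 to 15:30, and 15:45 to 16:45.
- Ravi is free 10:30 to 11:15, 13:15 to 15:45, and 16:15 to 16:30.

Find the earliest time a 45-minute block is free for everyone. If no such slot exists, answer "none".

Gita free within 10:00–17:00: 10:30–12:00, 13:45–17:00.
Gita ∩ Diego: 11:45–12:00, 14:00–14:15, 14:45–15:30, 15:45–16:45.
Gita ∩ Diego ∩ Ravi: 14:00–14:15, 14:45–15:30, 16:15–16:30.
Windows ≥ 45 min: 14:45–15:30.
Earliest such window starts at 14:45.

14:45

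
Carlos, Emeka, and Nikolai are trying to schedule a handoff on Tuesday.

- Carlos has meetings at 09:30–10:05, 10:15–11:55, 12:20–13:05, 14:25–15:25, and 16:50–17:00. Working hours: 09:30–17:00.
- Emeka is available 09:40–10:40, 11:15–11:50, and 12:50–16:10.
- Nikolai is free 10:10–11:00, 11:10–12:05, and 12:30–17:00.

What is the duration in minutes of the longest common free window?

Carlos free within 09:30–17:00: 10:05–10:15, 11:55–12:20, 13:05–14:25, 15:25–16:50.
Carlos ∩ Emeka: 10:05–10:15, 13:05–14:25, 15:25–16:10.
Carlos ∩ Emeka ∩ Nikolai: 10:10–10:15, 13:05–14:25, 15:25–16:10.
Common window lengths: 5, 80, 45 min; longest is 80.

80 minutes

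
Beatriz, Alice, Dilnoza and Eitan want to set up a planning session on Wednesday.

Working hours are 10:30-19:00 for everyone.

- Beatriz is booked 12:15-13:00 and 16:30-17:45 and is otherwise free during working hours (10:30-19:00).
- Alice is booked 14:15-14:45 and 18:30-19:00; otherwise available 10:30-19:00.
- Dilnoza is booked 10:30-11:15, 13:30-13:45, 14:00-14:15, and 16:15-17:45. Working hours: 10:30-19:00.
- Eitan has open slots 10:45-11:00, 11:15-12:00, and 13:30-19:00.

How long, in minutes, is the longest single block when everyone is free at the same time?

90 minutes

Beatriz free within 10:30–19:00: 10:30–12:15, 13:00–16:30, 17:45–19:00.
Alice free within 10:30–19:00: 10:30–14:15, 14:45–18:30.
Dilnoza free within 10:30–19:00: 11:15–13:30, 13:45–14:00, 14:15–16:15, 17:45–19:00.
Beatriz ∩ Alice: 10:30–12:15, 13:00–14:15, 14:45–16:30, 17:45–18:30.
Beatriz ∩ Alice ∩ Dilnoza: 11:15–12:15, 13:00–13:30, 13:45–14:00, 14:45–16:15, 17:45–18:30.
Beatriz ∩ Alice ∩ Dilnoza ∩ Eitan: 11:15–12:00, 13:45–14:00, 14:45–16:15, 17:45–18:30.
Common window lengths: 45, 15, 90, 45 min; longest is 90.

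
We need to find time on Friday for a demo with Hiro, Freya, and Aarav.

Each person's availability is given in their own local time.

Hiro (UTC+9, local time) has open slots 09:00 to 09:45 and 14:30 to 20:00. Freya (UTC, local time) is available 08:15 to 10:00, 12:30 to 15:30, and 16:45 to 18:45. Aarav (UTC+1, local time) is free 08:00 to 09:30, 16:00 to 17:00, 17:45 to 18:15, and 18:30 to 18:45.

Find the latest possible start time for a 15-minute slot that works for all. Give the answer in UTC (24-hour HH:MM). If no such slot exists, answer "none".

08:15

Hiro → UTC: 00:00–00:45, 05:30–11:00.
Freya → UTC: 08:15–10:00, 12:30–15:30, 16:45–18:45.
Aarav → UTC: 07:00–08:30, 15:00–16:00, 16:45–17:15, 17:30–17:45.
Hiro ∩ Freya: 08:15–10:00.
Hiro ∩ Freya ∩ Aarav: 08:15–08:30.
Windows ≥ 15 min: 08:15–08:30.
Latest start in the last window 08:15–08:30 is 08:30 − 15 min = 08:15.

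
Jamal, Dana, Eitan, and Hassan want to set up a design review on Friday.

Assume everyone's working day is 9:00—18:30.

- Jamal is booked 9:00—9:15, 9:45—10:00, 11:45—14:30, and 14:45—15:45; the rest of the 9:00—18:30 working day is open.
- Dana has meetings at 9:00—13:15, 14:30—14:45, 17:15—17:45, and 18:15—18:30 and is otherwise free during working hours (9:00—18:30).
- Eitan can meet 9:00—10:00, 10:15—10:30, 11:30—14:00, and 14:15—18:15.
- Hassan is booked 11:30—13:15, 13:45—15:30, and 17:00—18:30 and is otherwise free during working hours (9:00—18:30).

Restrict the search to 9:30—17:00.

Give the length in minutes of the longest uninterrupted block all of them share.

75 minutes

Jamal free within 09:00–18:30: 09:15–09:45, 10:00–11:45, 14:30–14:45, 15:45–18:30.
Dana free within 09:00–18:30: 13:15–14:30, 14:45–17:15, 17:45–18:15.
Hassan free within 09:00–18:30: 09:00–11:30, 13:15–13:45, 15:30–17:00.
Jamal ∩ Dana: 15:45–17:15, 17:45–18:15.
Jamal ∩ Dana ∩ Eitan: 15:45–17:15, 17:45–18:15.
Jamal ∩ Dana ∩ Eitan ∩ Hassan: 15:45–17:00.
Restricted to 09:30–17:00: 15:45–17:00.
Single common window of 75 minutes.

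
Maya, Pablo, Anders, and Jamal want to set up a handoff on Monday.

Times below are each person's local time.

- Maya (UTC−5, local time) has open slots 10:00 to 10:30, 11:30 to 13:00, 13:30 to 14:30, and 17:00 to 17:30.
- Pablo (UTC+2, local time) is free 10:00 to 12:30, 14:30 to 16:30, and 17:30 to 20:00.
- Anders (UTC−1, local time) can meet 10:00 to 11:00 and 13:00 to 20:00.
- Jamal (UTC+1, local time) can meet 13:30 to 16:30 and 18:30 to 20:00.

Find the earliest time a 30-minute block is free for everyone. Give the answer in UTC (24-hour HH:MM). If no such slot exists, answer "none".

Maya → UTC: 15:00–15:30, 16:30–18:00, 18:30–19:30, 22:00–22:30.
Pablo → UTC: 08:00–10:30, 12:30–14:30, 15:30–18:00.
Anders → UTC: 11:00–12:00, 14:00–21:00.
Jamal → UTC: 12:30–15:30, 17:30–19:00.
Maya ∩ Pablo: 16:30–18:00.
Maya ∩ Pablo ∩ Anders: 16:30–18:00.
Maya ∩ Pablo ∩ Anders ∩ Jamal: 17:30–18:00.
Windows ≥ 30 min: 17:30–18:00.
Earliest such window starts at 17:30.

17:30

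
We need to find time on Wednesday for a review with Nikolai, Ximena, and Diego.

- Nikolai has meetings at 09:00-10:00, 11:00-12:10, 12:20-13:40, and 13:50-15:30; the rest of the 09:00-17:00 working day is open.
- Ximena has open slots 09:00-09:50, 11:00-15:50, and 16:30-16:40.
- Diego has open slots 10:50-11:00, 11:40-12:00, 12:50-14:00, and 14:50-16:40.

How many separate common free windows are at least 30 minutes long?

0

Nikolai free within 09:00–17:00: 10:00–11:00, 12:10–12:20, 13:40–13:50, 15:30–17:00.
Nikolai ∩ Ximena: 12:10–12:20, 13:40–13:50, 15:30–15:50, 16:30–16:40.
Nikolai ∩ Ximena ∩ Diego: 13:40–13:50, 15:30–15:50, 16:30–16:40.
Windows ≥ 30 min: (none).
That's 0 windows.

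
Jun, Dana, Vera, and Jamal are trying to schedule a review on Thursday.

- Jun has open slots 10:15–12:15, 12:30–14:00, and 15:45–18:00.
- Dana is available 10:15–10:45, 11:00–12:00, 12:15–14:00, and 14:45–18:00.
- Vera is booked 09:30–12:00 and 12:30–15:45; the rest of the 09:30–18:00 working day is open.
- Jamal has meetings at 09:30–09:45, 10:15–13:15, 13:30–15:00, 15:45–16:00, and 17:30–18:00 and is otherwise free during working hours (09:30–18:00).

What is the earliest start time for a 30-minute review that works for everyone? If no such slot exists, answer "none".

16:00

Vera free within 09:30–18:00: 12:00–12:30, 15:45–18:00.
Jamal free within 09:30–18:00: 09:45–10:15, 13:15–13:30, 15:00–15:45, 16:00–17:30.
Jun ∩ Dana: 10:15–10:45, 11:00–12:00, 12:30–14:00, 15:45–18:00.
Jun ∩ Dana ∩ Vera: 15:45–18:00.
Jun ∩ Dana ∩ Vera ∩ Jamal: 16:00–17:30.
Windows ≥ 30 min: 16:00–17:30.
Earliest such window starts at 16:00.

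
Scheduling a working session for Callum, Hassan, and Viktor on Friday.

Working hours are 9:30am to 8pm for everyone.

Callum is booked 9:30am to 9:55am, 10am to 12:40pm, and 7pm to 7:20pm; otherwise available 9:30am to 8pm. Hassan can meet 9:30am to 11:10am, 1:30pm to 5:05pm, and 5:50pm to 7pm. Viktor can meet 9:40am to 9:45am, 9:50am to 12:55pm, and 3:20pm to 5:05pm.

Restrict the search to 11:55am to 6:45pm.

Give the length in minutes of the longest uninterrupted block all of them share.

Callum free within 09:30–20:00: 09:55–10:00, 12:40–19:00, 19:20–20:00.
Callum ∩ Hassan: 09:55–10:00, 13:30–17:05, 17:50–19:00.
Callum ∩ Hassan ∩ Viktor: 09:55–10:00, 15:20–17:05.
Restricted to 11:55–18:45: 15:20–17:05.
Single common window of 105 minutes.

105 minutes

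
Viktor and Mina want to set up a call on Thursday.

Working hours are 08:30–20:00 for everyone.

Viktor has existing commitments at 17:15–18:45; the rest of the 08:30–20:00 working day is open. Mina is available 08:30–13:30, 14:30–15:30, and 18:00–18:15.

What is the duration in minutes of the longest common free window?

300 minutes

Viktor free within 08:30–20:00: 08:30–17:15, 18:45–20:00.
Viktor ∩ Mina: 08:30–13:30, 14:30–15:30.
Common window lengths: 300, 60 min; longest is 300.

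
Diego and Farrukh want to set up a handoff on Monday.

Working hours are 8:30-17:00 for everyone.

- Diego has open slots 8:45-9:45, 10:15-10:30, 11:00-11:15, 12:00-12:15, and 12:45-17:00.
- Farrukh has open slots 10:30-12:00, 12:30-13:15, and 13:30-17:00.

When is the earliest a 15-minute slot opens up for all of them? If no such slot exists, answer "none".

11:00

Diego ∩ Farrukh: 11:00–11:15, 12:45–13:15, 13:30–17:00.
Windows ≥ 15 min: 11:00–11:15, 12:45–13:15, 13:30–17:00.
Earliest such window starts at 11:00.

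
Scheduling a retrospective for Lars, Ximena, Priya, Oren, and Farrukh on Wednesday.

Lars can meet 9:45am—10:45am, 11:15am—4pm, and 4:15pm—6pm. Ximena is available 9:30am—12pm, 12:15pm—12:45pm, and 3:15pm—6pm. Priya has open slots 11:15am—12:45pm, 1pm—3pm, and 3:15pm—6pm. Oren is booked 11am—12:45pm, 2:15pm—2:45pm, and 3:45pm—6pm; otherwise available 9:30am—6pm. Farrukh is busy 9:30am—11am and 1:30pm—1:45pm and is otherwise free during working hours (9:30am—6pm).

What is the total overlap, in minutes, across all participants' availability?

Oren free within 09:30–18:00: 09:30–11:00, 12:45–14:15, 14:45–15:45.
Farrukh free within 09:30–18:00: 11:00–13:30, 13:45–18:00.
Lars ∩ Ximena: 09:45–10:45, 11:15–12:00, 12:15–12:45, 15:15–16:00, 16:15–18:00.
Lars ∩ Ximena ∩ Priya: 11:15–12:00, 12:15–12:45, 15:15–16:00, 16:15–18:00.
Lars ∩ Ximena ∩ Priya ∩ Oren: 15:15–15:45.
Lars ∩ Ximena ∩ Priya ∩ Oren ∩ Farrukh: 15:15–15:45.
Total common minutes: 30.

30 minutes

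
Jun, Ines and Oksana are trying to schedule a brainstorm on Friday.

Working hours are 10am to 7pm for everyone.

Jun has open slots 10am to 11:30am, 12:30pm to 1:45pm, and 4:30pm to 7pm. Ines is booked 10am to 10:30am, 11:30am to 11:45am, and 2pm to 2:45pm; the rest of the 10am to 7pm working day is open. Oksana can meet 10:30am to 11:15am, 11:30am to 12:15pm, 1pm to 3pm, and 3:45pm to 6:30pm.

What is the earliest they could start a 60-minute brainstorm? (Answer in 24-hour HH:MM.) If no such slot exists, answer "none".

Ines free within 10:00–19:00: 10:30–11:30, 11:45–14:00, 14:45–19:00.
Jun ∩ Ines: 10:30–11:30, 12:30–13:45, 16:30–19:00.
Jun ∩ Ines ∩ Oksana: 10:30–11:15, 13:00–13:45, 16:30–18:30.
Windows ≥ 60 min: 16:30–18:30.
Earliest such window starts at 16:30.

16:30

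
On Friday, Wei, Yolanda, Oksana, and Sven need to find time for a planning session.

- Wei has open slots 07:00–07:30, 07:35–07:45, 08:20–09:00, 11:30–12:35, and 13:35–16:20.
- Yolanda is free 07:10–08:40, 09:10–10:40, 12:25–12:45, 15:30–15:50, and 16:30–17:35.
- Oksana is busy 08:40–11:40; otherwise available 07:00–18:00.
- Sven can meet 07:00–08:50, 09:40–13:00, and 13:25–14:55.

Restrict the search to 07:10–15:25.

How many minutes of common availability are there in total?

60 minutes

Oksana free within 07:00–18:00: 07:00–08:40, 11:40–18:00.
Wei ∩ Yolanda: 07:10–07:30, 07:35–07:45, 08:20–08:40, 12:25–12:35, 15:30–15:50.
Wei ∩ Yolanda ∩ Oksana: 07:10–07:30, 07:35–07:45, 08:20–08:40, 12:25–12:35, 15:30–15:50.
Wei ∩ Yolanda ∩ Oksana ∩ Sven: 07:10–07:30, 07:35–07:45, 08:20–08:40, 12:25–12:35.
Restricted to 07:10–15:25: 07:10–07:30, 07:35–07:45, 08:20–08:40, 12:25–12:35.
Total common minutes: 20 + 10 + 20 + 10 = 60.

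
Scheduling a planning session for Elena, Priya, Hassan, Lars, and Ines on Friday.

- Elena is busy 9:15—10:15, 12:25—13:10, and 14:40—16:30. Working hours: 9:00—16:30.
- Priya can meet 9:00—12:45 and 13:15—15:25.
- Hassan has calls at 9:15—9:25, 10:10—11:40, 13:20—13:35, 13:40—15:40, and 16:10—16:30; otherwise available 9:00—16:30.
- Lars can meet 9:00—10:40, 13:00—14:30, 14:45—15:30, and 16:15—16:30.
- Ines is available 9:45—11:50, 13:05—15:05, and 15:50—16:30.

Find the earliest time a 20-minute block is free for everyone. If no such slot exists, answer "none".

Elena free within 09:00–16:30: 09:00–09:15, 10:15–12:25, 13:10–14:40.
Hassan free within 09:00–16:30: 09:00–09:15, 09:25–10:10, 11:40–13:20, 13:35–13:40, 15:40–16:10.
Elena ∩ Priya: 09:00–09:15, 10:15–12:25, 13:15–14:40.
Elena ∩ Priya ∩ Hassan: 09:00–09:15, 11:40–12:25, 13:15–13:20, 13:35–13:40.
Elena ∩ Priya ∩ Hassan ∩ Lars: 09:00–09:15, 13:15–13:20, 13:35–13:40.
Elena ∩ Priya ∩ Hassan ∩ Lars ∩ Ines: 13:15–13:20, 13:35–13:40.
Windows ≥ 20 min: (none).

none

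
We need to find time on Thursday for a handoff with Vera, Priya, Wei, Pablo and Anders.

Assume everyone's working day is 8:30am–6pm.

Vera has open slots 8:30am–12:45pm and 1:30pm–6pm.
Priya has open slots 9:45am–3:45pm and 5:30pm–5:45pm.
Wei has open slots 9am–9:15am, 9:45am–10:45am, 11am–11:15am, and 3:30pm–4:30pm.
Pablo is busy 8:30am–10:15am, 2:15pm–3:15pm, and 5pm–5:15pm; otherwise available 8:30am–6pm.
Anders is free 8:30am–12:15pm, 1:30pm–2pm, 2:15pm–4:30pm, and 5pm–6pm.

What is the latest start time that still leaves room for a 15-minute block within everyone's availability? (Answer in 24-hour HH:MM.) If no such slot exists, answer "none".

Pablo free within 08:30–18:00: 10:15–14:15, 15:15–17:00, 17:15–18:00.
Vera ∩ Priya: 09:45–12:45, 13:30–15:45, 17:30–17:45.
Vera ∩ Priya ∩ Wei: 09:45–10:45, 11:00–11:15, 15:30–15:45.
Vera ∩ Priya ∩ Wei ∩ Pablo: 10:15–10:45, 11:00–11:15, 15:30–15:45.
Vera ∩ Priya ∩ Wei ∩ Pablo ∩ Anders: 10:15–10:45, 11:00–11:15, 15:30–15:45.
Windows ≥ 15 min: 10:15–10:45, 11:00–11:15, 15:30–15:45.
Latest start in the last window 15:30–15:45 is 15:45 − 15 min = 15:30.

15:30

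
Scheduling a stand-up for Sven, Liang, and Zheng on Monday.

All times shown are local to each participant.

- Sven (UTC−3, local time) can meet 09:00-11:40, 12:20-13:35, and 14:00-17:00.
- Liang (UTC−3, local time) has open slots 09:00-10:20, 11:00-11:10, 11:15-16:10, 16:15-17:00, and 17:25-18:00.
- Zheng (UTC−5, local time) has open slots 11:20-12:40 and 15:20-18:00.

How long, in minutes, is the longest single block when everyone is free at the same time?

40 minutes

Sven → UTC: 12:00–14:40, 15:20–16:35, 17:00–20:00.
Liang → UTC: 12:00–13:20, 14:00–14:10, 14:15–19:10, 19:15–20:00, 20:25–21:00.
Zheng → UTC: 16:20–17:40, 20:20–23:00.
Sven ∩ Liang: 12:00–13:20, 14:00–14:10, 14:15–14:40, 15:20–16:35, 17:00–19:10, 19:15–20:00.
Sven ∩ Liang ∩ Zheng: 16:20–16:35, 17:00–17:40.
Common window lengths: 15, 40 min; longest is 40.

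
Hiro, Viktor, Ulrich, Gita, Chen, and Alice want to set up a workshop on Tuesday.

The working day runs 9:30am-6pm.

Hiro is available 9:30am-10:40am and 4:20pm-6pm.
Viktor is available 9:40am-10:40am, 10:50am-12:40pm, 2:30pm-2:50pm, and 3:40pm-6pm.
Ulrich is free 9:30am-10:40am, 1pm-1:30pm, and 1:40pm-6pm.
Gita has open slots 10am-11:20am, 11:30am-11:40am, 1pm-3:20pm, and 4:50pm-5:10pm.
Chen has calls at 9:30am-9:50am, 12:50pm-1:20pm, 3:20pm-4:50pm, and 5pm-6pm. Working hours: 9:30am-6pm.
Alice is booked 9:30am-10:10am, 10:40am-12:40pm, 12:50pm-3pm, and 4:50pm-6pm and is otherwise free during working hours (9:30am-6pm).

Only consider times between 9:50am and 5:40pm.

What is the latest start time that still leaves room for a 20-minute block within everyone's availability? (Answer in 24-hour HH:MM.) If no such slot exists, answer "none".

10:20

Chen free within 09:30–18:00: 09:50–12:50, 13:20–15:20, 16:50–17:00.
Alice free within 09:30–18:00: 10:10–10:40, 12:40–12:50, 15:00–16:50.
Hiro ∩ Viktor: 09:40–10:40, 16:20–18:00.
Hiro ∩ Viktor ∩ Ulrich: 09:40–10:40, 16:20–18:00.
Hiro ∩ Viktor ∩ Ulrich ∩ Gita: 10:00–10:40, 16:50–17:10.
Hiro ∩ Viktor ∩ Ulrich ∩ Gita ∩ Chen: 10:00–10:40, 16:50–17:00.
Hiro ∩ Viktor ∩ Ulrich ∩ Gita ∩ Chen ∩ Alice: 10:10–10:40.
Restricted to 09:50–17:40: 10:10–10:40.
Windows ≥ 20 min: 10:10–10:40.
Latest start in the last window 10:10–10:40 is 10:40 − 20 min = 10:20.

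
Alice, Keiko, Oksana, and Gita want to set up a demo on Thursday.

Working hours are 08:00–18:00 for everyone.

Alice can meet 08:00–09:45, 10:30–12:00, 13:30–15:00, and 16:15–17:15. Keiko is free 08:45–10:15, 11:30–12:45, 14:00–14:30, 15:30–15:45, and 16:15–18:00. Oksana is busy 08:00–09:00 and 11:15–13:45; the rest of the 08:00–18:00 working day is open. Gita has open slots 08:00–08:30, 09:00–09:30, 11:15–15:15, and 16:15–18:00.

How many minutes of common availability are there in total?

120 minutes

Oksana free within 08:00–18:00: 09:00–11:15, 13:45–18:00.
Alice ∩ Keiko: 08:45–09:45, 11:30–12:00, 14:00–14:30, 16:15–17:15.
Alice ∩ Keiko ∩ Oksana: 09:00–09:45, 14:00–14:30, 16:15–17:15.
Alice ∩ Keiko ∩ Oksana ∩ Gita: 09:00–09:30, 14:00–14:30, 16:15–17:15.
Total common minutes: 30 + 30 + 60 = 120.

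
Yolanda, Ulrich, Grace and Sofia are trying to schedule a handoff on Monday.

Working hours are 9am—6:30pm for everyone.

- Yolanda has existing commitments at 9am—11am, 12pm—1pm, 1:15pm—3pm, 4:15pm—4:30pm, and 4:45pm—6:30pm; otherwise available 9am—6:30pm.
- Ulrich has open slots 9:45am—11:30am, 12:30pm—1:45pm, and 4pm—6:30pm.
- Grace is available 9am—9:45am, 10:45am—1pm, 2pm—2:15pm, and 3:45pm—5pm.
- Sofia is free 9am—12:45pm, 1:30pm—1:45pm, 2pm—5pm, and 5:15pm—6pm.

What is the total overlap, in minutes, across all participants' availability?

Yolanda free within 09:00–18:30: 11:00–12:00, 13:00–13:15, 15:00–16:15, 16:30–16:45.
Yolanda ∩ Ulrich: 11:00–11:30, 13:00–13:15, 16:00–16:15, 16:30–16:45.
Yolanda ∩ Ulrich ∩ Grace: 11:00–11:30, 16:00–16:15, 16:30–16:45.
Yolanda ∩ Ulrich ∩ Grace ∩ Sofia: 11:00–11:30, 16:00–16:15, 16:30–16:45.
Total common minutes: 30 + 15 + 15 = 60.

60 minutes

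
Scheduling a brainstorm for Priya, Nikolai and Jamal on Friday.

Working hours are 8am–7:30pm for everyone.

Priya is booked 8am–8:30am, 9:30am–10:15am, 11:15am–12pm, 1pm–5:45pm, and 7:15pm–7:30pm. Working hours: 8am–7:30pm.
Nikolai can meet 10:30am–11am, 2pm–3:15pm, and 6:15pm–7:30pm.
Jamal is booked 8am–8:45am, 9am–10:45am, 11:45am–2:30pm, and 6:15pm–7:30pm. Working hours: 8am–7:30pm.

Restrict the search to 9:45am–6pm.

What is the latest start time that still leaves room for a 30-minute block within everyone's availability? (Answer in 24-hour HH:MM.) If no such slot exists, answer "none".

none

Priya free within 08:00–19:30: 08:30–09:30, 10:15–11:15, 12:00–13:00, 17:45–19:15.
Jamal free within 08:00–19:30: 08:45–09:00, 10:45–11:45, 14:30–18:15.
Priya ∩ Nikolai: 10:30–11:00, 18:15–19:15.
Priya ∩ Nikolai ∩ Jamal: 10:45–11:00.
Restricted to 09:45–18:00: 10:45–11:00.
Windows ≥ 30 min: (none).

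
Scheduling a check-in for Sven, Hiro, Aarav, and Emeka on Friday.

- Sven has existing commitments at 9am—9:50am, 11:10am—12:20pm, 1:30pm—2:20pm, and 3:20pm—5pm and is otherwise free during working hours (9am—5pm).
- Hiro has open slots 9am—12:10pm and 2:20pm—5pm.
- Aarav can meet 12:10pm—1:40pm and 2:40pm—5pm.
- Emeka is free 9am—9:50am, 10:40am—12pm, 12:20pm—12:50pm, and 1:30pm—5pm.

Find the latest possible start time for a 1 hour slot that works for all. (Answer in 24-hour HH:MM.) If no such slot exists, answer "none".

Sven free within 09:00–17:00: 09:50–11:10, 12:20–13:30, 14:20–15:20.
Sven ∩ Hiro: 09:50–11:10, 14:20–15:20.
Sven ∩ Hiro ∩ Aarav: 14:40–15:20.
Sven ∩ Hiro ∩ Aarav ∩ Emeka: 14:40–15:20.
Windows ≥ 60 min: (none).

none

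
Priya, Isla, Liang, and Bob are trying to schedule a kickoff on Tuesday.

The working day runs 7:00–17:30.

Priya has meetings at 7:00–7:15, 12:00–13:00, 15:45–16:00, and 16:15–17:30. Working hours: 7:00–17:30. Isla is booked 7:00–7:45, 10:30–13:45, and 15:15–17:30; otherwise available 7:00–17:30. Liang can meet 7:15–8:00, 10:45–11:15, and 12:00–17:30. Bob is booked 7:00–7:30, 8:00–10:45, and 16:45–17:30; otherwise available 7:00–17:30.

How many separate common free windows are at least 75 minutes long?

1

Priya free within 07:00–17:30: 07:15–12:00, 13:00–15:45, 16:00–16:15.
Isla free within 07:00–17:30: 07:45–10:30, 13:45–15:15.
Bob free within 07:00–17:30: 07:30–08:00, 10:45–16:45.
Priya ∩ Isla: 07:45–10:30, 13:45–15:15.
Priya ∩ Isla ∩ Liang: 07:45–08:00, 13:45–15:15.
Priya ∩ Isla ∩ Liang ∩ Bob: 07:45–08:00, 13:45–15:15.
Windows ≥ 75 min: 13:45–15:15.
That's 1 window.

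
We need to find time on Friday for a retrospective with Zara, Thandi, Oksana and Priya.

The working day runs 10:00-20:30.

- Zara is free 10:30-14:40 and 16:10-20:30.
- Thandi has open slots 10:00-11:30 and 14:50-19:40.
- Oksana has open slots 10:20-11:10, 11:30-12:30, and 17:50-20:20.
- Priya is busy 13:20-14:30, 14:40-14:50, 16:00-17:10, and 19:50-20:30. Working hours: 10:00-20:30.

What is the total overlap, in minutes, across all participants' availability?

150 minutes

Priya free within 10:00–20:30: 10:00–13:20, 14:30–14:40, 14:50–16:00, 17:10–19:50.
Zara ∩ Thandi: 10:30–11:30, 16:10–19:40.
Zara ∩ Thandi ∩ Oksana: 10:30–11:10, 17:50–19:40.
Zara ∩ Thandi ∩ Oksana ∩ Priya: 10:30–11:10, 17:50–19:40.
Total common minutes: 40 + 110 = 150.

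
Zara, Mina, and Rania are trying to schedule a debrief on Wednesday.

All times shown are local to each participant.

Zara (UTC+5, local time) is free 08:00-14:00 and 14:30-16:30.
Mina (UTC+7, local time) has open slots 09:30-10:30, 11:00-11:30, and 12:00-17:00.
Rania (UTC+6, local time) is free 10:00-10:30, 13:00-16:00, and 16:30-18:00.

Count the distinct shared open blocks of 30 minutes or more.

Zara → UTC: 03:00–09:00, 09:30–11:30.
Mina → UTC: 02:30–03:30, 04:00–04:30, 05:00–10:00.
Rania → UTC: 04:00–04:30, 07:00–10:00, 10:30–12:00.
Zara ∩ Mina: 03:00–03:30, 04:00–04:30, 05:00–09:00, 09:30–10:00.
Zara ∩ Mina ∩ Rania: 04:00–04:30, 07:00–09:00, 09:30–10:00.
Windows ≥ 30 min: 04:00–04:30, 07:00–09:00, 09:30–10:00.
That's 3 windows.

3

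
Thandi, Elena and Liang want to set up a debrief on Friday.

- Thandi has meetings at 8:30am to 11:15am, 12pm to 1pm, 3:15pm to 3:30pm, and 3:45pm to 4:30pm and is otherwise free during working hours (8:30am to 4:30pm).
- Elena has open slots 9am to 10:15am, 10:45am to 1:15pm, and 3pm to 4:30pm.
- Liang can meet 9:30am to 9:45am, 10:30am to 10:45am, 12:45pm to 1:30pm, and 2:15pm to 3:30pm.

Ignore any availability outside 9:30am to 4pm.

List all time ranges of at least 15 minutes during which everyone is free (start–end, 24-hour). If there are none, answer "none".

Thandi free within 08:30–16:30: 11:15–12:00, 13:00–15:15, 15:30–15:45.
Thandi ∩ Elena: 11:15–12:00, 13:00–13:15, 15:00–15:15, 15:30–15:45.
Thandi ∩ Elena ∩ Liang: 13:00–13:15, 15:00–15:15.
Restricted to 09:30–16:00: 13:00–13:15, 15:00–15:15.
Windows ≥ 15 min: 13:00–13:15, 15:00–15:15.

13:00–13:15, 15:00–15:15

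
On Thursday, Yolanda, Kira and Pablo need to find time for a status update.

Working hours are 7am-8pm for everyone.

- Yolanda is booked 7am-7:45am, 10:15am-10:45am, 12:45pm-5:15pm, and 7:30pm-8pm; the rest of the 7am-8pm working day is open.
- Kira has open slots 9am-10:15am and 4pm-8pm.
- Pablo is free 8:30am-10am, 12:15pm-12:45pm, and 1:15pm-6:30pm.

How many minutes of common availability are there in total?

135 minutes

Yolanda free within 07:00–20:00: 07:45–10:15, 10:45–12:45, 17:15–19:30.
Yolanda ∩ Kira: 09:00–10:15, 17:15–19:30.
Yolanda ∩ Kira ∩ Pablo: 09:00–10:00, 17:15–18:30.
Total common minutes: 60 + 75 = 135.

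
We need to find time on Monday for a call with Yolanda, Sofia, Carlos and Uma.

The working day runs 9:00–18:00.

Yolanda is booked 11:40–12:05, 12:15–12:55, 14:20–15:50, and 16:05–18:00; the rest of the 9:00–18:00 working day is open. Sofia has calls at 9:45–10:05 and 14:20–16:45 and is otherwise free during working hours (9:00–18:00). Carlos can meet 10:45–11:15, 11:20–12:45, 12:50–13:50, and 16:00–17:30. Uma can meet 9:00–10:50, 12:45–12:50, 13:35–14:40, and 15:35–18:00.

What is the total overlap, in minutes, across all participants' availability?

Yolanda free within 09:00–18:00: 09:00–11:40, 12:05–12:15, 12:55–14:20, 15:50–16:05.
Sofia free within 09:00–18:00: 09:00–09:45, 10:05–14:20, 16:45–18:00.
Yolanda ∩ Sofia: 09:00–09:45, 10:05–11:40, 12:05–12:15, 12:55–14:20.
Yolanda ∩ Sofia ∩ Carlos: 10:45–11:15, 11:20–11:40, 12:05–12:15, 12:55–13:50.
Yolanda ∩ Sofia ∩ Carlos ∩ Uma: 10:45–10:50, 13:35–13:50.
Total common minutes: 5 + 15 = 20.

20 minutes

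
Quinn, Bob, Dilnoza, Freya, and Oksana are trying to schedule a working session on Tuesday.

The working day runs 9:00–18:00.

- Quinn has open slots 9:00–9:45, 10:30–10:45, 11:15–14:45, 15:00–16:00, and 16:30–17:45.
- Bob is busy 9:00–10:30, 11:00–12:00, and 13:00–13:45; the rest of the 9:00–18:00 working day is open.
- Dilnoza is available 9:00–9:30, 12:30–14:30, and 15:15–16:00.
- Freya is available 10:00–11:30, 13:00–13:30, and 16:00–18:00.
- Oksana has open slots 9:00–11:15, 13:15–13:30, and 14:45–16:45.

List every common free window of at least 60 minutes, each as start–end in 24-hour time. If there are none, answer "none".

none

Bob free within 09:00–18:00: 10:30–11:00, 12:00–13:00, 13:45–18:00.
Quinn ∩ Bob: 10:30–10:45, 12:00–13:00, 13:45–14:45, 15:00–16:00, 16:30–17:45.
Quinn ∩ Bob ∩ Dilnoza: 12:30–13:00, 13:45–14:30, 15:15–16:00.
Quinn ∩ Bob ∩ Dilnoza ∩ Freya: (none).
Quinn ∩ Bob ∩ Dilnoza ∩ Freya ∩ Oksana: (none).
Windows ≥ 60 min: (none).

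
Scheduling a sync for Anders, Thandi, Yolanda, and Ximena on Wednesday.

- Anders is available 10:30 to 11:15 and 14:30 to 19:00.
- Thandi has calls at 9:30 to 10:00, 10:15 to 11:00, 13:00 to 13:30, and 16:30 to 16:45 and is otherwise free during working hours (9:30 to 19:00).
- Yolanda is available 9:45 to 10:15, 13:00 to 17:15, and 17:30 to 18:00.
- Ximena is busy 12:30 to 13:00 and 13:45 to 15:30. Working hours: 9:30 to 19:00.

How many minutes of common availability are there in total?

120 minutes

Thandi free within 09:30–19:00: 10:00–10:15, 11:00–13:00, 13:30–16:30, 16:45–19:00.
Ximena free within 09:30–19:00: 09:30–12:30, 13:00–13:45, 15:30–19:00.
Anders ∩ Thandi: 11:00–11:15, 14:30–16:30, 16:45–19:00.
Anders ∩ Thandi ∩ Yolanda: 14:30–16:30, 16:45–17:15, 17:30–18:00.
Anders ∩ Thandi ∩ Yolanda ∩ Ximena: 15:30–16:30, 16:45–17:15, 17:30–18:00.
Total common minutes: 60 + 30 + 30 = 120.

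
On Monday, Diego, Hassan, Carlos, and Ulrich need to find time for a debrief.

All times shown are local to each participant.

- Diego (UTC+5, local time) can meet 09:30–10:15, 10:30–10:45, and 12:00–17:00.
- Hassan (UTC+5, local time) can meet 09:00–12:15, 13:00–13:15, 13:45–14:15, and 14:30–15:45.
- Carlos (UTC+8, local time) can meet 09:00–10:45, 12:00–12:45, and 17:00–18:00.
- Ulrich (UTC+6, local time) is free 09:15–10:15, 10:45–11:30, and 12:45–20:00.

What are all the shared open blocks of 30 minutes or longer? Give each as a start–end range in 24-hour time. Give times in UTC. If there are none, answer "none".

09:30–10:00

Diego → UTC: 04:30–05:15, 05:30–05:45, 07:00–12:00.
Hassan → UTC: 04:00–07:15, 08:00–08:15, 08:45–09:15, 09:30–10:45.
Carlos → UTC: 01:00–02:45, 04:00–04:45, 09:00–10:00.
Ulrich → UTC: 03:15–04:15, 04:45–05:30, 06:45–14:00.
Diego ∩ Hassan: 04:30–05:15, 05:30–05:45, 07:00–07:15, 08:00–08:15, 08:45–09:15, 09:30–10:45.
Diego ∩ Hassan ∩ Carlos: 04:30–04:45, 09:00–09:15, 09:30–10:00.
Diego ∩ Hassan ∩ Carlos ∩ Ulrich: 09:00–09:15, 09:30–10:00.
Windows ≥ 30 min: 09:30–10:00.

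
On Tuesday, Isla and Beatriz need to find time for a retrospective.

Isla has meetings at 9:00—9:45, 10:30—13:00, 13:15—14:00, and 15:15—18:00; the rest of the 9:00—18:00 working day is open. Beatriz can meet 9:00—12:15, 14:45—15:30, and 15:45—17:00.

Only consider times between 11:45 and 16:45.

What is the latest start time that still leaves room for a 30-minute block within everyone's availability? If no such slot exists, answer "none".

14:45

Isla free within 09:00–18:00: 09:45–10:30, 13:00–13:15, 14:00–15:15.
Isla ∩ Beatriz: 09:45–10:30, 14:45–15:15.
Restricted to 11:45–16:45: 14:45–15:15.
Windows ≥ 30 min: 14:45–15:15.
Latest start in the last window 14:45–15:15 is 15:15 − 30 min = 14:45.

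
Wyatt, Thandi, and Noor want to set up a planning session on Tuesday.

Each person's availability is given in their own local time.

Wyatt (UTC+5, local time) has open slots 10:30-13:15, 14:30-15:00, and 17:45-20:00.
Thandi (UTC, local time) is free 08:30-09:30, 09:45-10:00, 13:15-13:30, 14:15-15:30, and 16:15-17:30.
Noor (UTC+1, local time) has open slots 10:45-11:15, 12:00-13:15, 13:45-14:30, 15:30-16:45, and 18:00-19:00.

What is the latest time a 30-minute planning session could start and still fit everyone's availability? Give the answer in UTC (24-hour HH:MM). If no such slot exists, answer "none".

Wyatt → UTC: 05:30–08:15, 09:30–10:00, 12:45–15:00.
Thandi → UTC: 08:30–09:30, 09:45–10:00, 13:15–13:30, 14:15–15:30, 16:15–17:30.
Noor → UTC: 09:45–10:15, 11:00–12:15, 12:45–13:30, 14:30–15:45, 17:00–18:00.
Wyatt ∩ Thandi: 09:45–10:00, 13:15–13:30, 14:15–15:00.
Wyatt ∩ Thandi ∩ Noor: 09:45–10:00, 13:15–13:30, 14:30–15:00.
Windows ≥ 30 min: 14:30–15:00.
Latest start in the last window 14:30–15:00 is 15:00 − 30 min = 14:30.

14:30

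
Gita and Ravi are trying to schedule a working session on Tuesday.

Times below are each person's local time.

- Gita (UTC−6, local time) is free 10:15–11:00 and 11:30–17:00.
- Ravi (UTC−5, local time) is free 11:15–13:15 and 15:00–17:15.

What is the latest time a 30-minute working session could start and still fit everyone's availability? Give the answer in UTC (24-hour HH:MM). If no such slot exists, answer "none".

Gita → UTC: 16:15–17:00, 17:30–23:00.
Ravi → UTC: 16:15–18:15, 20:00–22:15.
Gita ∩ Ravi: 16:15–17:00, 17:30–18:15, 20:00–22:15.
Windows ≥ 30 min: 16:15–17:00, 17:30–18:15, 20:00–22:15.
Latest start in the last window 20:00–22:15 is 22:15 − 30 min = 21:45.

21:45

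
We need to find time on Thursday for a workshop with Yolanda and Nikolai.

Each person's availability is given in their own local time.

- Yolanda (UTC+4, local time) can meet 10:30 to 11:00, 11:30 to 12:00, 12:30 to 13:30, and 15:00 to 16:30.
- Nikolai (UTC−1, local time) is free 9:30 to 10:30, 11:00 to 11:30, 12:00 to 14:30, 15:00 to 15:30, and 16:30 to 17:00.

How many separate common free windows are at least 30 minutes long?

2

Yolanda → UTC: 06:30–07:00, 07:30–08:00, 08:30–09:30, 11:00–12:30.
Nikolai → UTC: 10:30–11:30, 12:00–12:30, 13:00–15:30, 16:00–16:30, 17:30–18:00.
Yolanda ∩ Nikolai: 11:00–11:30, 12:00–12:30.
Windows ≥ 30 min: 11:00–11:30, 12:00–12:30.
That's 2 windows.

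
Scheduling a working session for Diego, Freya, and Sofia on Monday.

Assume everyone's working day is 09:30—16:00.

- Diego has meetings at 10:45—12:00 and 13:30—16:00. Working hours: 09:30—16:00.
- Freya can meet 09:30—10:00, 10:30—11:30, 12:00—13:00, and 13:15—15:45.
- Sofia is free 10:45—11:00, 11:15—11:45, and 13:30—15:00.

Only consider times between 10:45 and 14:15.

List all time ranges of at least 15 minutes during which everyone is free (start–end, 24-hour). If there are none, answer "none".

none

Diego free within 09:30–16:00: 09:30–10:45, 12:00–13:30.
Diego ∩ Freya: 09:30–10:00, 10:30–10:45, 12:00–13:00, 13:15–13:30.
Diego ∩ Freya ∩ Sofia: (none).
Restricted to 10:45–14:15: (none).
Windows ≥ 15 min: (none).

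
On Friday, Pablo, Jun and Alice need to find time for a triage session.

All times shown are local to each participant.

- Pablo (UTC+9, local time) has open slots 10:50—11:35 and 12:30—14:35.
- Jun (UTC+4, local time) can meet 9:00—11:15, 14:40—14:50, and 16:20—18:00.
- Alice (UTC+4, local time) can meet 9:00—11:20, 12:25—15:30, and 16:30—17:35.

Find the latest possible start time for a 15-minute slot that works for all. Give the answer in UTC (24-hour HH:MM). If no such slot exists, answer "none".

05:20

Pablo → UTC: 01:50–02:35, 03:30–05:35.
Jun → UTC: 05:00–07:15, 10:40–10:50, 12:20–14:00.
Alice → UTC: 05:00–07:20, 08:25–11:30, 12:30–13:35.
Pablo ∩ Jun: 05:00–05:35.
Pablo ∩ Jun ∩ Alice: 05:00–05:35.
Windows ≥ 15 min: 05:00–05:35.
Latest start in the last window 05:00–05:35 is 05:35 − 15 min = 05:20.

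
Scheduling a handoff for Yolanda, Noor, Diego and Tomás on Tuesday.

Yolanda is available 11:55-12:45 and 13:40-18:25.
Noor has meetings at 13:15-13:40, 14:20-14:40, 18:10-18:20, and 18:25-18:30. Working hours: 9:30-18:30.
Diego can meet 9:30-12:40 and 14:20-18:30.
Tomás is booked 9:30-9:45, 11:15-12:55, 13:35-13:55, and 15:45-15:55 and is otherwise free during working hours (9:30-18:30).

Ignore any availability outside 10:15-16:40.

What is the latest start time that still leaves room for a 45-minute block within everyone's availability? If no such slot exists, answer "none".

Noor free within 09:30–18:30: 09:30–13:15, 13:40–14:20, 14:40–18:10, 18:20–18:25.
Tomás free within 09:30–18:30: 09:45–11:15, 12:55–13:35, 13:55–15:45, 15:55–18:30.
Yolanda ∩ Noor: 11:55–12:45, 13:40–14:20, 14:40–18:10, 18:20–18:25.
Yolanda ∩ Noor ∩ Diego: 11:55–12:40, 14:40–18:10, 18:20–18:25.
Yolanda ∩ Noor ∩ Diego ∩ Tomás: 14:40–15:45, 15:55–18:10, 18:20–18:25.
Restricted to 10:15–16:40: 14:40–15:45, 15:55–16:40.
Windows ≥ 45 min: 14:40–15:45, 15:55–16:40.
Latest start in the last window 15:55–16:40 is 16:40 − 45 min = 15:55.

15:55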